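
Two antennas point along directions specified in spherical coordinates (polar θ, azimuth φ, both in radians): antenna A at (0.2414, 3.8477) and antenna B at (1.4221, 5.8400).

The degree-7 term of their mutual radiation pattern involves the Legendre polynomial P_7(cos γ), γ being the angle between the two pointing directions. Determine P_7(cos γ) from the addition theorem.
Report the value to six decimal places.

-0.101034

Addition theorem: P_7(cos γ) = (4π/15) Σ_m Y*_{lm}(Ω₁) Y_{lm}(Ω₂), m = −7…7:
  [-7]  conj(Y_{7,-7})(Ω₁) = -0.000005+0.000022i ; Y_{7,-7}(Ω₂) = -0.462312+0.018176i ; Δ = +0.000002-0.000010i
  [-6]  conj(Y_{7,-6})(Ω₁) = -0.000155-0.000301i ; Y_{7,-6}(Ω₂) = -0.229727+0.120323i ; Δ = +0.000072+0.000051i
  [-5]  conj(Y_{7,-5})(Ω₁) = +0.002984+0.001223i ; Y_{7,-5}(Ω₂) = +0.149172-0.198223i ; Δ = +0.000688-0.000409i
  [-4]  conj(Y_{7,-4})(Ω₁) = -0.020471+0.006719i ; Y_{7,-4}(Ω₂) = +0.056628-0.276589i ; Δ = +0.000699+0.006042i
  [-3]  conj(Y_{7,-3})(Ω₁) = +0.053424-0.087622i ; Y_{7,-3}(Ω₂) = +0.041424+0.168370i ; Δ = +0.016966+0.005365i
  [-2]  conj(Y_{7,-2})(Ω₁) = +0.052663+0.329297i ; Y_{7,-2}(Ω₂) = +0.181377+0.222274i ; Δ = -0.063642+0.071432i
  [-1]  conj(Y_{7,-1})(Ω₁) = -0.485869-0.414341i ; Y_{7,-1}(Ω₂) = -0.129593-0.061515i ; Δ = +0.037477+0.083584i
  [+0]  conj(Y_{7,0})(Ω₁) = +0.365700-0.000000i ; Y_{7,0}(Ω₂) = -0.287460+0.000000i ; Δ = -0.105124+0.000000i
  [+1]  conj(Y_{7,1})(Ω₁) = +0.485869-0.414341i ; Y_{7,1}(Ω₂) = +0.129593-0.061515i ; Δ = +0.037477-0.083584i
  [+2]  conj(Y_{7,2})(Ω₁) = +0.052663-0.329297i ; Y_{7,2}(Ω₂) = +0.181377-0.222274i ; Δ = -0.063642-0.071432i
  [+3]  conj(Y_{7,3})(Ω₁) = -0.053424-0.087622i ; Y_{7,3}(Ω₂) = -0.041424+0.168370i ; Δ = +0.016966-0.005365i
  [+4]  conj(Y_{7,4})(Ω₁) = -0.020471-0.006719i ; Y_{7,4}(Ω₂) = +0.056628+0.276589i ; Δ = +0.000699-0.006042i
  [+5]  conj(Y_{7,5})(Ω₁) = -0.002984+0.001223i ; Y_{7,5}(Ω₂) = -0.149172-0.198223i ; Δ = +0.000688+0.000409i
  [+6]  conj(Y_{7,6})(Ω₁) = -0.000155+0.000301i ; Y_{7,6}(Ω₂) = -0.229727-0.120323i ; Δ = +0.000072-0.000051i
  [+7]  conj(Y_{7,7})(Ω₁) = +0.000005+0.000022i ; Y_{7,7}(Ω₂) = +0.462312+0.018176i ; Δ = +0.000002+0.000010i
Total Σ_m = -0.120601+0.000000i. Multiply by 0.837758: -0.101034+0.000000i. P_7(cos γ) = -0.101034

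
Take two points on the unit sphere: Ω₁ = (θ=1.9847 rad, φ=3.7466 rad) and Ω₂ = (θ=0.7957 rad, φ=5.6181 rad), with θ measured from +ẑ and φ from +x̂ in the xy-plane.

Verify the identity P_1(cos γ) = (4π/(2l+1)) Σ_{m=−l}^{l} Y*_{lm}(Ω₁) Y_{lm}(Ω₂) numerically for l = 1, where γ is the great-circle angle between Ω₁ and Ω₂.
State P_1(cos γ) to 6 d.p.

Term-by-term m-sum for l=1 (normalisation 4π/3 = 4.188790):
  term(m=-1) = -0.023124-0.074566i   from Y*(Ω₁)=-0.260172-0.179913i, Y(Ω₂)=+0.194202+0.152310i
  term(m=+0) = -0.067190-0.000000i   from Y*(Ω₁)=-0.196509-0.000000i, Y(Ω₂)=+0.341917+0.000000i
  term(m=+1) = -0.023124+0.074566i   from Y*(Ω₁)=+0.260172-0.179913i, Y(Ω₂)=-0.194202+0.152310i
Total Σ_m = -0.113437+0.000000i. Multiply by 4.188790: -0.475163+0.000000i. P_1(cos γ) = -0.475163

-0.475163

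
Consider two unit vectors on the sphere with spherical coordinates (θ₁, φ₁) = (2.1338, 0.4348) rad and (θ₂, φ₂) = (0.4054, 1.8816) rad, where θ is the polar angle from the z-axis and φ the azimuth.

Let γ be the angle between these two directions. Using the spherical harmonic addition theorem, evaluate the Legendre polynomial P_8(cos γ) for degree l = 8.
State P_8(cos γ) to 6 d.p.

Expand P_8 via completeness: Σ_{m} conj(Y_{8,m}) at Ω₁ times Y_{8,m} at Ω₂ —
  m=-8: Y*=-0.127234-0.044551i  Y=-0.000239-0.000184i  product +0.000022+0.000034i
  m=-7: Y*=+0.338701-0.033297i  Y=+0.002313-0.001599i  product +0.000730-0.000619i
  m=-6: Y*=-0.388129+0.228870i  Y=+0.004789+0.015816i  product -0.005479-0.005043i
  m=-5: Y*=+0.135546-0.196772i  Y=-0.068912-0.001156i  product -0.009568+0.013403i
  m=-4: Y*=+0.032821-0.193049i  Y=+0.066877-0.196797i  product -0.035796-0.019370i
  m=-3: Y*=+0.092162+0.337734i  Y=+0.350152+0.259826i  product -0.055481+0.142204i
  m=-2: Y*=+0.015175+0.017973i  Y=-0.448875+0.321546i  product -0.012591-0.003188i
  m=-1: Y*=-0.314741-0.146180i  Y=-0.058631-0.182529i  product -0.008228+0.066020i
  m=+0: Y*=+0.028431-0.000000i  Y=-0.439147+0.000000i  product -0.012486+0.000000i
  m=+1: Y*=+0.314741-0.146180i  Y=+0.058631-0.182529i  product -0.008228-0.066020i
  m=+2: Y*=+0.015175-0.017973i  Y=-0.448875-0.321546i  product -0.012591+0.003188i
  m=+3: Y*=-0.092162+0.337734i  Y=-0.350152+0.259826i  product -0.055481-0.142204i
  m=+4: Y*=+0.032821+0.193049i  Y=+0.066877+0.196797i  product -0.035796+0.019370i
  m=+5: Y*=-0.135546-0.196772i  Y=+0.068912-0.001156i  product -0.009568-0.013403i
  m=+6: Y*=-0.388129-0.228870i  Y=+0.004789-0.015816i  product -0.005479+0.005043i
  m=+7: Y*=-0.338701-0.033297i  Y=-0.002313-0.001599i  product +0.000730+0.000619i
  m=+8: Y*=-0.127234+0.044551i  Y=-0.000239+0.000184i  product +0.000022-0.000034i
Σ over m = -0.265269+0.000000i; ×(4π/17) → -0.196086+0.000000i. Real part: -0.196086

-0.196086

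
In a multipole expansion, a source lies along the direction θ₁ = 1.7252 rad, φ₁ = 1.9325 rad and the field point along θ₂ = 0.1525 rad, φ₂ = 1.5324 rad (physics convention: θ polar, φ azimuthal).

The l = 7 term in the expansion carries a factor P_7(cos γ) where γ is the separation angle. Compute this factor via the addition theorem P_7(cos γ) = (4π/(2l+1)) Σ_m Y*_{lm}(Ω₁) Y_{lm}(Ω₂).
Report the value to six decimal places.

Term-by-term m-sum for l=7 (normalisation 4π/15 = 0.837758):
  term(m=-7) = -0.00000 + 0.00000j   from Y*(Ω₁)=0.26331 + 0.37701j, Y(Ω₂)=-0.00000 + 0.00000j
  term(m=-6) = 0.00000 - 0.00000j   from Y*(Ω₁)=-0.15109 + 0.22111j, Y(Ω₂)=-0.00002 - 0.00001j
  term(m=-5) = 0.00003 - 0.00008j   from Y*(Ω₁)=0.23262 + 0.05636j, Y(Ω₂)=0.00007 - 0.00034j
  term(m=-4) = -0.00003 + 0.00108j   from Y*(Ω₁)=0.03582 + 0.28745j, Y(Ω₂)=0.00370 + 0.00057j
  term(m=-3) = 0.00171 + 0.00440j   from Y*(Ω₁)=0.14337 - 0.07568j, Y(Ω₂)=-0.00334 + 0.02889j
  term(m=-2) = -0.03207 - 0.03304j   from Y*(Ω₁)=0.21973 + 0.19405j, Y(Ω₂)=-0.15661 - 0.01205j
  term(m=-1) = -0.06382 - 0.02699j   from Y*(Ω₁)=0.04642 - 0.12268j, Y(Ω₂)=0.02028 - 0.52792j
  term(m=+0) = 0.22423 + 0.00000j   from Y*(Ω₁)=0.29332 + 0.00000j, Y(Ω₂)=0.76445 + 0.00000j
  term(m=+1) = -0.06382 + 0.02699j   from Y*(Ω₁)=-0.04642 - 0.12268j, Y(Ω₂)=-0.02028 - 0.52792j
  term(m=+2) = -0.03207 + 0.03304j   from Y*(Ω₁)=0.21973 - 0.19405j, Y(Ω₂)=-0.15661 + 0.01205j
  term(m=+3) = 0.00171 - 0.00440j   from Y*(Ω₁)=-0.14337 - 0.07568j, Y(Ω₂)=0.00334 + 0.02889j
  term(m=+4) = -0.00003 - 0.00108j   from Y*(Ω₁)=0.03582 - 0.28745j, Y(Ω₂)=0.00370 - 0.00057j
  term(m=+5) = 0.00003 + 0.00008j   from Y*(Ω₁)=-0.23262 + 0.05636j, Y(Ω₂)=-0.00007 - 0.00034j
  term(m=+6) = 0.00000 + 0.00000j   from Y*(Ω₁)=-0.15109 - 0.22111j, Y(Ω₂)=-0.00002 + 0.00001j
  term(m=+7) = -0.00000 - 0.00000j   from Y*(Ω₁)=-0.26331 + 0.37701j, Y(Ω₂)=0.00000 + 0.00000j
Σ over m = 0.03586 - 0.00000j; ×(4π/15) → 0.03005 - 0.00000j. Real part: 0.030045

0.030045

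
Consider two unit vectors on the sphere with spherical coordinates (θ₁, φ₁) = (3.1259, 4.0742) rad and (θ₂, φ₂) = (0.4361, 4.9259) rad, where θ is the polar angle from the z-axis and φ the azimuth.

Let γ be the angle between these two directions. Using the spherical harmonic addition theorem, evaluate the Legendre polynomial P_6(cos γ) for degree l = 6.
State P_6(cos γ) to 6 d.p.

-0.230256

Term-by-term m-sum for l=6 (normalisation 4π/13 = 0.966644):
  m=-6: Y*=0.00000 - 0.00000j  Y=-0.00078 + 0.00263j  product 0.00000 + 0.00000j
  m=-5: Y*=-0.00000 - 0.00000j  Y=0.01787 + 0.00984j  product 0.00000 - 0.00000j
  m=-4: Y*=-0.00000 - 0.00000j  Y=0.05997 - 0.06883j  product -0.00000 + 0.00000j
  m=-3: Y*=-0.00002 + 0.00001j  Y=-0.16056 - 0.21540j  product 0.00000 + 0.00000j
  m=-2: Y*=-0.00037 + 0.00123j  Y=-0.44887 + 0.20424j  product -0.00008 - 0.00063j
  m=-1: Y*=0.03077 + 0.04149j  Y=0.08781 + 0.40499j  product -0.01410 + 0.01611j
  m=+0: Y*=1.01448 + 0.00000j  Y=-0.20685 + 0.00000j  product -0.20984 + 0.00000j
  m=+1: Y*=-0.03077 + 0.04149j  Y=-0.08781 + 0.40499j  product -0.01410 - 0.01611j
  m=+2: Y*=-0.00037 - 0.00123j  Y=-0.44887 - 0.20424j  product -0.00008 + 0.00063j
  m=+3: Y*=0.00002 + 0.00001j  Y=0.16056 - 0.21540j  product 0.00000 - 0.00000j
  m=+4: Y*=-0.00000 + 0.00000j  Y=0.05997 + 0.06883j  product -0.00000 - 0.00000j
  m=+5: Y*=0.00000 - 0.00000j  Y=-0.01787 + 0.00984j  product 0.00000 + 0.00000j
  m=+6: Y*=0.00000 + 0.00000j  Y=-0.00078 - 0.00263j  product 0.00000 - 0.00000j
Total Σ_m = -0.23820 + 0.00000j. Multiply by 0.966644: -0.23026 + 0.00000j. P_6(cos γ) = -0.230256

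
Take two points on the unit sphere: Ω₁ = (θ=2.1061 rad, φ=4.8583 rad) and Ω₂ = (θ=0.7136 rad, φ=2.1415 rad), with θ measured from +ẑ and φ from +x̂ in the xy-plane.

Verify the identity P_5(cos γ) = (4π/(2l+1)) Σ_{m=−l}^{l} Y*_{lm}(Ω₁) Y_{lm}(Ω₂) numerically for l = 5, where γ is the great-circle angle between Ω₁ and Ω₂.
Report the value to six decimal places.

0.050090

Term-by-term m-sum for l=5 (normalisation 4π/11 = 1.142397):
  [-5]  conj(Y_{5,-5})(Ω₁) = +0.145628-0.162874i ; Y_{5,-5}(Ω₂) = -0.015844+0.053470i ; Δ = +0.006402+0.010367i
  [-4]  conj(Y_{5,-4})(Ω₁) = -0.341923-0.225802i ; Y_{5,-4}(Ω₂) = -0.133083-0.154201i ; Δ = +0.010685+0.082775i
  [-3]  conj(Y_{5,-3})(Ω₁) = -0.125206+0.267525i ; Y_{5,-3}(Ω₂) = +0.398032-0.056625i ; Δ = -0.034687+0.113574i
  [-2]  conj(Y_{5,-2})(Ω₁) = -0.134379-0.040367i ; Y_{5,-2}(Ω₂) = -0.163326+0.356700i ; Δ = +0.036347-0.041340i
  [-1]  conj(Y_{5,-1})(Ω₁) = -0.048906+0.332793i ; Y_{5,-1}(Ω₂) = +0.016040+0.024986i ; Δ = -0.009099+0.004116i
  [+0]  conj(Y_{5,0})(Ω₁) = -0.062711-0.000000i ; Y_{5,0}(Ω₂) = -0.391533+0.000000i ; Δ = +0.024553+0.000000i
  [+1]  conj(Y_{5,1})(Ω₁) = +0.048906+0.332793i ; Y_{5,1}(Ω₂) = -0.016040+0.024986i ; Δ = -0.009099-0.004116i
  [+2]  conj(Y_{5,2})(Ω₁) = -0.134379+0.040367i ; Y_{5,2}(Ω₂) = -0.163326-0.356700i ; Δ = +0.036347+0.041340i
  [+3]  conj(Y_{5,3})(Ω₁) = +0.125206+0.267525i ; Y_{5,3}(Ω₂) = -0.398032-0.056625i ; Δ = -0.034687-0.113574i
  [+4]  conj(Y_{5,4})(Ω₁) = -0.341923+0.225802i ; Y_{5,4}(Ω₂) = -0.133083+0.154201i ; Δ = +0.010685-0.082775i
  [+5]  conj(Y_{5,5})(Ω₁) = -0.145628-0.162874i ; Y_{5,5}(Ω₂) = +0.015844+0.053470i ; Δ = +0.006402-0.010367i
Total Σ_m = +0.043846+0.000000i. Multiply by 1.142397: +0.050090+0.000000i. P_5(cos γ) = 0.050090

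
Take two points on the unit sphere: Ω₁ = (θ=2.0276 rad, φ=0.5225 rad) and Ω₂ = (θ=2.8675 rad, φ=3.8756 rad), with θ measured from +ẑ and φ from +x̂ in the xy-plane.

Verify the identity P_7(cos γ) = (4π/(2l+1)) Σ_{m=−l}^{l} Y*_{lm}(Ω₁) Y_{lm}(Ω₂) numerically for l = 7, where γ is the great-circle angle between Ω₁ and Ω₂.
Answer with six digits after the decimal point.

-0.290053

Addition theorem: P_7(cos γ) = (4π/15) Σ_m Y*_{lm}(Ω₁) Y_{lm}(Ω₂), m = −7…7:
  m=-7: Y*=(-0.203974, -0.115682)  Y=(-0.000022, -0.000048)  product (-0.000001, 0.000012)
  m=-6: Y*=(0.431210, -0.002843)  Y=(0.000215, -0.000675)  product (0.000091, -0.000292)
  m=-5: Y*=(-0.282020, 0.164897)  Y=(0.005086, -0.002969)  product (-0.000945, 0.001676)
  m=-4: Y*=(-0.049057, 0.085837)  Y=(0.033586, 0.007003)  product (-0.002249, 0.002539)
  m=-3: Y*=(-0.001167, -0.354102)  Y=(0.083703, 0.114505)  product (0.040449, -0.029773)
  m=-2: Y*=(0.027568, 0.047508)  Y=(-0.040615, 0.393768)  product (-0.019827, 0.008926)
  m=-1: Y*=(0.282540, 0.162711)  Y=(-0.467683, 0.421925)  product (-0.200791, 0.043114)
  m=+0: Y*=(-0.096763, -0.000000)  Y=(-0.209999, 0.000000)  product (0.020320, 0.000000)
  m=+1: Y*=(-0.282540, 0.162711)  Y=(0.467683, 0.421925)  product (-0.200791, -0.043114)
  m=+2: Y*=(0.027568, -0.047508)  Y=(-0.040615, -0.393768)  product (-0.019827, -0.008926)
  m=+3: Y*=(0.001167, -0.354102)  Y=(-0.083703, 0.114505)  product (0.040449, 0.029773)
  m=+4: Y*=(-0.049057, -0.085837)  Y=(0.033586, -0.007003)  product (-0.002249, -0.002539)
  m=+5: Y*=(0.282020, 0.164897)  Y=(-0.005086, -0.002969)  product (-0.000945, -0.001676)
  m=+6: Y*=(0.431210, 0.002843)  Y=(0.000215, 0.000675)  product (0.000091, 0.000292)
  m=+7: Y*=(0.203974, -0.115682)  Y=(0.000022, -0.000048)  product (-0.000001, -0.000012)
Accumulated sum (-0.346225, -0.000000); after 4π/(2l+1) scaling, (-0.290053, -0.000000) ⇒ P_7 = -0.290053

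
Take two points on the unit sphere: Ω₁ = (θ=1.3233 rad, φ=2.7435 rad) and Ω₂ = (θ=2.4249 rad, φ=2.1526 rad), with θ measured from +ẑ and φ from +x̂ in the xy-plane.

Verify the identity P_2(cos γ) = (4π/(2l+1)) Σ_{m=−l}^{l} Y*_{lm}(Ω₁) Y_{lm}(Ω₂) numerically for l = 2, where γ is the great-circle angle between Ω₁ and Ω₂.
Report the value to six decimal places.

-0.322310

Summing Y*_{l m}(θ₁,φ₁)·Y_{l m}(θ₂,φ₂) over m ∈ [−2, 2]; prefactor 4π/(2·2+1) = 2.513274:
  [-2]  conj(Y_{2,-2})(Ω₁) = 0.25396 - 0.25950j ; Y_{2,-2}(Ω₂) = -0.06601 + 0.15305j ; Δ = 0.02295 + 0.05600j
  [-1]  conj(Y_{2,-1})(Ω₁) = -0.16914 + 0.07113j ; Y_{2,-1}(Ω₂) = 0.21027 + 0.31968j ; Δ = -0.05830 - 0.03911j
  [+0]  conj(Y_{2,0})(Ω₁) = -0.25861 + 0.00000j ; Y_{2,0}(Ω₂) = 0.22250 + 0.00000j ; Δ = -0.05754 + 0.00000j
  [+1]  conj(Y_{2,1})(Ω₁) = 0.16914 + 0.07113j ; Y_{2,1}(Ω₂) = -0.21027 + 0.31968j ; Δ = -0.05830 + 0.03911j
  [+2]  conj(Y_{2,2})(Ω₁) = 0.25396 + 0.25950j ; Y_{2,2}(Ω₂) = -0.06601 - 0.15305j ; Δ = 0.02295 - 0.05600j
Total Σ_m = -0.12824 + 0.00000j. Multiply by 2.513274: -0.32231 + 0.00000j. P_2(cos γ) = -0.322310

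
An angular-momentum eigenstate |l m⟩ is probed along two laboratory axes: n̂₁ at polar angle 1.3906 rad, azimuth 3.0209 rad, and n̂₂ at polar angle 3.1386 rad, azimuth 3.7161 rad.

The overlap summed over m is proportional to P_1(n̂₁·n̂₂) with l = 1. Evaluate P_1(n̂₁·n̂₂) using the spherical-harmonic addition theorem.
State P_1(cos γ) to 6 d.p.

Expand P_1 via completeness: Σ_{m} conj(Y_{1,m}) at Ω₁ times Y_{1,m} at Ω₂ —
  m=-1: -0.337427+0.040924i × -0.000868+0.000562i = +0.000270-0.000225i  (running Σ = +0.000270-0.000225i)
  m=0: +0.087569-0.000000i × -0.488600+0.000000i = -0.042786+0.000000i  (running Σ = -0.042516-0.000225i)
  m=1: +0.337427+0.040924i × +0.000868+0.000562i = +0.000270+0.000225i  (running Σ = -0.042246+0.000000i)
Accumulated sum -0.042246+0.000000i; after 4π/(2l+1) scaling, -0.176961+0.000000i ⇒ P_1 = -0.176961

-0.176961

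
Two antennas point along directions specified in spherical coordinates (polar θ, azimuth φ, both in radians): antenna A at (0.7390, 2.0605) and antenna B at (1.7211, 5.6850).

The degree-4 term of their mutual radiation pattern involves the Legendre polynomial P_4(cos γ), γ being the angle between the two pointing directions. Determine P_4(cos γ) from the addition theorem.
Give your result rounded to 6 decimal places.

-0.411699

Expand P_4 via completeness: Σ_{m} conj(Y_{4,m}) at Ω₁ times Y_{4,m} at Ω₂ —
  term(m=-4) = -0.013599-0.036038i   from Y*(Ω₁)=-0.034461+0.084309i, Y(Ω₂)=-0.309770+0.287917i
  term(m=-3) = +0.006236-0.050832i   from Y*(Ω₁)=+0.281240-0.028697i, Y(Ω₂)=+0.040198-0.176639i
  term(m=-2) = -0.067209+0.097197i   from Y*(Ω₁)=-0.238966-0.355832i, Y(Ω₂)=-0.100833-0.256595i
  term(m=-1) = -0.034240+0.017952i   from Y*(Ω₁)=-0.091321+0.171331i, Y(Ω₂)=+0.164552+0.112138i
  term(m=+0) = -0.077234-0.000000i   from Y*(Ω₁)=-0.311349-0.000000i, Y(Ω₂)=+0.248062+0.000000i
  term(m=+1) = -0.034240-0.017952i   from Y*(Ω₁)=+0.091321+0.171331i, Y(Ω₂)=-0.164552+0.112138i
  term(m=+2) = -0.067209-0.097197i   from Y*(Ω₁)=-0.238966+0.355832i, Y(Ω₂)=-0.100833+0.256595i
  term(m=+3) = +0.006236+0.050832i   from Y*(Ω₁)=-0.281240-0.028697i, Y(Ω₂)=-0.040198-0.176639i
  term(m=+4) = -0.013599+0.036038i   from Y*(Ω₁)=-0.034461-0.084309i, Y(Ω₂)=-0.309770-0.287917i
Total Σ_m = -0.294858+0.000000i. Multiply by 1.396263: -0.411699+0.000000i. P_4(cos γ) = -0.411699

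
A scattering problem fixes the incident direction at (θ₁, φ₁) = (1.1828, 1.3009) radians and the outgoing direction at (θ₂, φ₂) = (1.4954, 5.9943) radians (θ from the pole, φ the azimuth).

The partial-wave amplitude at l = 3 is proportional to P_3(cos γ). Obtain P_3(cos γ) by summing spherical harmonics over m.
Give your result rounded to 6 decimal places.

Addition theorem: P_3(cos γ) = (4π/7) Σ_m Y*_{lm}(Ω₁) Y_{lm}(Ω₂), m = −3…3:
  m=-3: Y*=-0.239617-0.228250i  Y=+0.267806+0.315292i  product +0.007794-0.136676i
  m=-2: Y*=-0.284201+0.170278i  Y=+0.064120+0.041805i  product -0.025341-0.000963i
  m=-1: Y*=-0.022678-0.081976i  Y=-0.300145-0.089203i  product -0.000506+0.026628i
  m=+0: Y*=-0.322512-0.000000i  Y=-0.083531+0.000000i  product +0.026940+0.000000i
  m=+1: Y*=+0.022678-0.081976i  Y=+0.300145-0.089203i  product -0.000506-0.026628i
  m=+2: Y*=-0.284201-0.170278i  Y=+0.064120-0.041805i  product -0.025341+0.000963i
  m=+3: Y*=+0.239617-0.228250i  Y=-0.267806+0.315292i  product +0.007794+0.136676i
Σ over m = -0.009166+0.000000i; ×(4π/7) → -0.016454+0.000000i. Real part: -0.016454

-0.016454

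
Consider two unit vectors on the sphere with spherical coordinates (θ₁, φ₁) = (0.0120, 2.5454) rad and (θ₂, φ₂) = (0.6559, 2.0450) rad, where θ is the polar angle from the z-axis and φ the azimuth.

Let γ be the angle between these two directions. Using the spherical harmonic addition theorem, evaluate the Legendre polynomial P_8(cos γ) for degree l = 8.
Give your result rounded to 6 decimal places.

Term-by-term m-sum for l=8 (normalisation 4π/17 = 0.739198):
  m=-8: Y*=(0.000000, 0.000000)  Y=(-0.007841, 0.005986)  product (-0.000000, -0.000000)
  m=-7: Y*=(0.000000, -0.000000)  Y=(-0.009070, -0.050466)  product (-0.000000, -0.000000)
  m=-6: Y*=(-0.000000, 0.000000)  Y=(0.155991, 0.047634)  product (-0.000000, 0.000000)
  m=-5: Y*=(0.000000, 0.000000)  Y=(-0.243169, 0.250488)  product (-0.000000, 0.000000)
  m=-4: Y*=(-0.000000, -0.000000)  Y=(-0.154536, -0.457096)  product (-0.000000, 0.000000)
  m=-3: Y*=(0.000005, 0.000024)  Y=(0.319028, 0.047624)  product (0.000001, 0.000008)
  m=-2: Y*=(0.000549, -0.001380)  Y=(0.087733, -0.122272)  product (-0.000121, -0.000188)
  m=-1: Y*=(-0.048937, 0.033207)  Y=(0.185714, 0.361828)  product (-0.021103, -0.011540)
  m=+0: Y*=(1.160094, -0.000000)  Y=(0.023819, 0.000000)  product (0.027632, 0.000000)
  m=+1: Y*=(0.048937, 0.033207)  Y=(-0.185714, 0.361828)  product (-0.021103, 0.011540)
  m=+2: Y*=(0.000549, 0.001380)  Y=(0.087733, 0.122272)  product (-0.000121, 0.000188)
  m=+3: Y*=(-0.000005, 0.000024)  Y=(-0.319028, 0.047624)  product (0.000001, -0.000008)
  m=+4: Y*=(-0.000000, 0.000000)  Y=(-0.154536, 0.457096)  product (-0.000000, -0.000000)
  m=+5: Y*=(-0.000000, 0.000000)  Y=(0.243169, 0.250488)  product (-0.000000, -0.000000)
  m=+6: Y*=(-0.000000, -0.000000)  Y=(0.155991, -0.047634)  product (-0.000000, -0.000000)
  m=+7: Y*=(-0.000000, -0.000000)  Y=(0.009070, -0.050466)  product (-0.000000, 0.000000)
  m=+8: Y*=(0.000000, -0.000000)  Y=(-0.007841, -0.005986)  product (-0.000000, 0.000000)
Σ over m = (-0.014814, -0.000000); ×(4π/17) → (-0.010951, -0.000000). Real part: -0.010951

-0.010951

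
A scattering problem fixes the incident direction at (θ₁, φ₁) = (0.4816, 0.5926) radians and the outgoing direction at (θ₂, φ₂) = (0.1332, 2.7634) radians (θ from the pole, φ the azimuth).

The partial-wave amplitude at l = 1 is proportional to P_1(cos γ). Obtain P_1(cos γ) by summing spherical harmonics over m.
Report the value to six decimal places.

0.843670

Summing Y*_{l m}(θ₁,φ₁)·Y_{l m}(θ₂,φ₂) over m ∈ [−1, 1]; prefactor 4π/(2·1+1) = 4.188790:
  [-1]  conj(Y_{1,-1})(Ω₁) = +0.132745+0.089381i ; Y_{1,-1}(Ω₂) = -0.042641-0.016942i ; Δ = -0.004146-0.006060i
  [+0]  conj(Y_{1,0})(Ω₁) = +0.433026-0.000000i ; Y_{1,0}(Ω₂) = +0.484274+0.000000i ; Δ = +0.209704+0.000000i
  [+1]  conj(Y_{1,1})(Ω₁) = -0.132745+0.089381i ; Y_{1,1}(Ω₂) = +0.042641-0.016942i ; Δ = -0.004146+0.006060i
Σ over m = +0.201411+0.000000i; ×(4π/3) → +0.843670+0.000000i. Real part: 0.843670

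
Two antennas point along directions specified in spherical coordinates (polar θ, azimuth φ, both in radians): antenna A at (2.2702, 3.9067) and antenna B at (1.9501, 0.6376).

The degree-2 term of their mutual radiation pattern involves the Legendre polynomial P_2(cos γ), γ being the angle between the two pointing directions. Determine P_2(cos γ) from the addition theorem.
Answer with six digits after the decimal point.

Addition theorem: P_2(cos γ) = (4π/5) Σ_m Y*_{lm}(Ω₁) Y_{lm}(Ω₂), m = −2…2:
  [-2]  conj(Y_{2,-2})(Ω₁) = (0.009177, 0.226005) ; Y_{2,-2}(Ω₂) = (0.097098, -0.318859) ; Δ = (0.072955, 0.019019)
  [-1]  conj(Y_{2,-1})(Ω₁) = (0.274512, 0.263592) ; Y_{2,-1}(Ω₂) = (-0.213515, 0.158176) ; Δ = (-0.100306, -0.012860)
  [+0]  conj(Y_{2,0})(Ω₁) = (0.076731, -0.000000) ; Y_{2,0}(Ω₂) = (-0.185669, 0.000000) ; Δ = (-0.014246, 0.000000)
  [+1]  conj(Y_{2,1})(Ω₁) = (-0.274512, 0.263592) ; Y_{2,1}(Ω₂) = (0.213515, 0.158176) ; Δ = (-0.100306, 0.012860)
  [+2]  conj(Y_{2,2})(Ω₁) = (0.009177, -0.226005) ; Y_{2,2}(Ω₂) = (0.097098, 0.318859) ; Δ = (0.072955, -0.019019)
Accumulated sum (-0.068950, 0.000000); after 4π/(2l+1) scaling, (-0.173290, 0.000000) ⇒ P_2 = -0.173290

-0.173290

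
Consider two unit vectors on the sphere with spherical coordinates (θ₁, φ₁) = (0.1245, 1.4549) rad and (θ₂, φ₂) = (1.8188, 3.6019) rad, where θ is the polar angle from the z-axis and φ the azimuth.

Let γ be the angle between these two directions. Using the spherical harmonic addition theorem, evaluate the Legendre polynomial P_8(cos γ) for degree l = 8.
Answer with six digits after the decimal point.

-0.250567

Term-by-term m-sum for l=8 (normalisation 4π/17 = 0.739198):
  m=-8: Y*=(0.000000, -0.000000)  Y=(-0.344606, 0.206973)  product (-0.000000, 0.000000)
  m=-7: Y*=(-0.000001, -0.000001)  Y=(-0.405835, 0.032765)  product (0.000000, 0.000000)
  m=-6: Y*=(-0.000015, 0.000012)  Y=(0.027903, 0.011137)  product (-0.000001, 0.000000)
  m=-5: Y*=(0.000154, 0.000235)  Y=(0.239068, 0.266742)  product (-0.000026, 0.000097)
  m=-4: Y*=(0.002764, -0.001382)  Y=(0.026389, 0.095189)  product (0.000204, 0.000227)
  m=-3: Y*=(-0.008599, -0.023728)  Y=(0.058061, -0.302101)  product (-0.007668, 0.001220)
  m=-2: Y*=(-0.142094, 0.033539)  Y=(0.091837, -0.120759)  product (-0.008999, 0.020239)
  m=-1: Y*=(0.061662, 0.529664)  Y=(-0.251165, 0.124536)  product (-0.081449, -0.125354)
  m=+0: Y*=(0.860349, -0.000000)  Y=(-0.166323, 0.000000)  product (-0.143096, 0.000000)
  m=+1: Y*=(-0.061662, 0.529664)  Y=(0.251165, 0.124536)  product (-0.081449, 0.125354)
  m=+2: Y*=(-0.142094, -0.033539)  Y=(0.091837, 0.120759)  product (-0.008999, -0.020239)
  m=+3: Y*=(0.008599, -0.023728)  Y=(-0.058061, -0.302101)  product (-0.007668, -0.001220)
  m=+4: Y*=(0.002764, 0.001382)  Y=(0.026389, -0.095189)  product (0.000204, -0.000227)
  m=+5: Y*=(-0.000154, 0.000235)  Y=(-0.239068, 0.266742)  product (-0.000026, -0.000097)
  m=+6: Y*=(-0.000015, -0.000012)  Y=(0.027903, -0.011137)  product (-0.000001, -0.000000)
  m=+7: Y*=(0.000001, -0.000001)  Y=(0.405835, 0.032765)  product (0.000000, -0.000000)
  m=+8: Y*=(0.000000, 0.000000)  Y=(-0.344606, -0.206973)  product (-0.000000, -0.000000)
Σ over m = (-0.338972, 0.000000); ×(4π/17) → (-0.250567, 0.000000). Real part: -0.250567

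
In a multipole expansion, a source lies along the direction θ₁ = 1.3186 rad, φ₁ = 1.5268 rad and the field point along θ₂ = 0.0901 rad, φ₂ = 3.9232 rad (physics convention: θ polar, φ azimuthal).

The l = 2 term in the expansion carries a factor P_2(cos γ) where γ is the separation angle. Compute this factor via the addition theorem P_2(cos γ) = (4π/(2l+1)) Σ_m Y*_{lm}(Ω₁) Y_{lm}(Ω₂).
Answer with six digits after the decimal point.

Addition theorem: P_2(cos γ) = (4π/5) Σ_m Y*_{lm}(Ω₁) Y_{lm}(Ω₂), m = −2…2:
  [-2]  conj(Y_{2,-2})(Ω₁) = -0.360821+0.031832i ; Y_{2,-2}(Ω₂) = +0.000024-0.003127i ; Δ = +0.000091+0.001129i
  [-1]  conj(Y_{2,-1})(Ω₁) = +0.008210+0.186496i ; Y_{2,-1}(Ω₂) = -0.049139+0.048767i ; Δ = -0.009498-0.008764i
  [+0]  conj(Y_{2,0})(Ω₁) = -0.256477-0.000000i ; Y_{2,0}(Ω₂) = +0.623123+0.000000i ; Δ = -0.159817-0.000000i
  [+1]  conj(Y_{2,1})(Ω₁) = -0.008210+0.186496i ; Y_{2,1}(Ω₂) = +0.049139+0.048767i ; Δ = -0.009498+0.008764i
  [+2]  conj(Y_{2,2})(Ω₁) = -0.360821-0.031832i ; Y_{2,2}(Ω₂) = +0.000024+0.003127i ; Δ = +0.000091-0.001129i
Total Σ_m = -0.178632-0.000000i. Multiply by 2.513274: -0.448950-0.000000i. P_2(cos γ) = -0.448950

-0.448950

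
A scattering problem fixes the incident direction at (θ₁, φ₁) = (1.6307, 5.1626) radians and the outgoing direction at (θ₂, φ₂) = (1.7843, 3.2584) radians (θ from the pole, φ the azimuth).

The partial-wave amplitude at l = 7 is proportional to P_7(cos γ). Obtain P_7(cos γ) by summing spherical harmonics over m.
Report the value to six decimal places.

0.213829

Addition theorem: P_7(cos γ) = (4π/15) Σ_m Y*_{lm}(Ω₁) Y_{lm}(Ω₂), m = −7…7:
  term(m=-7) = +0.151955+0.145304i   from Y*(Ω₁)=+0.004881-0.493771i, Y(Ω₂)=-0.291205+0.310622i
  term(m=-6) = +0.015942-0.034796i   from Y*(Ω₁)=-0.100241+0.047232i, Y(Ω₂)=-0.263988+0.222736i
  term(m=-5) = -0.047003-0.004537i   from Y*(Ω₁)=-0.269533-0.218076i, Y(Ω₂)=+0.113624-0.075100i
  term(m=-4) = +0.010375+0.042919i   from Y*(Ω₁)=-0.029376+0.125434i, Y(Ω₂)=+0.306013-0.154379i
  term(m=-3) = +0.008598-0.005518i   from Y*(Ω₁)=-0.296944+0.066453i, Y(Ω₂)=-0.031535+0.011526i
  term(m=-2) = -0.035108-0.027633i   from Y*(Ω₁)=+0.084703+0.106832i, Y(Ω₂)=-0.318802+0.075862i
  term(m=-1) = +0.000601-0.001735i   from Y*(Ω₁)=-0.125478+0.259618i, Y(Ω₂)=-0.006322+0.000742i
  term(m=+0) = +0.044519+0.000000i   from Y*(Ω₁)=+0.138502-0.000000i, Y(Ω₂)=+0.321430+0.000000i
  term(m=+1) = +0.000601+0.001735i   from Y*(Ω₁)=+0.125478+0.259618i, Y(Ω₂)=+0.006322+0.000742i
  term(m=+2) = -0.035108+0.027633i   from Y*(Ω₁)=+0.084703-0.106832i, Y(Ω₂)=-0.318802-0.075862i
  term(m=+3) = +0.008598+0.005518i   from Y*(Ω₁)=+0.296944+0.066453i, Y(Ω₂)=+0.031535+0.011526i
  term(m=+4) = +0.010375-0.042919i   from Y*(Ω₁)=-0.029376-0.125434i, Y(Ω₂)=+0.306013+0.154379i
  term(m=+5) = -0.047003+0.004537i   from Y*(Ω₁)=+0.269533-0.218076i, Y(Ω₂)=-0.113624-0.075100i
  term(m=+6) = +0.015942+0.034796i   from Y*(Ω₁)=-0.100241-0.047232i, Y(Ω₂)=-0.263988-0.222736i
  term(m=+7) = +0.151955-0.145304i   from Y*(Ω₁)=-0.004881-0.493771i, Y(Ω₂)=+0.291205+0.310622i
Σ over m = +0.255239+0.000000i; ×(4π/15) → +0.213829+0.000000i. Real part: 0.213829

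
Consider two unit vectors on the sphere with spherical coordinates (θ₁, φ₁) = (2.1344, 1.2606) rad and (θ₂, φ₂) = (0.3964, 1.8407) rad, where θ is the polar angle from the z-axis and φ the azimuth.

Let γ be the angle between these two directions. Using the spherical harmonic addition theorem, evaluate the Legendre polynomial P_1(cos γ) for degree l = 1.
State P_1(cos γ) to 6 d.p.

Summing Y*_{l m}(θ₁,φ₁)·Y_{l m}(θ₂,φ₂) over m ∈ [−1, 1]; prefactor 4π/(2·1+1) = 4.188790:
  [-1]  conj(Y_{1,-1})(Ω₁) = (0.089150, 0.278120) ; Y_{1,-1}(Ω₂) = (-0.035568, -0.128566) ; Δ = (0.032586, -0.021354)
  [+0]  conj(Y_{1,0})(Ω₁) = (-0.261029, -0.000000) ; Y_{1,0}(Ω₂) = (0.450715, 0.000000) ; Δ = (-0.117650, -0.000000)
  [+1]  conj(Y_{1,1})(Ω₁) = (-0.089150, 0.278120) ; Y_{1,1}(Ω₂) = (0.035568, -0.128566) ; Δ = (0.032586, 0.021354)
Total Σ_m = (-0.052478, 0.000000). Multiply by 4.188790: (-0.219820, 0.000000). P_1(cos γ) = -0.219820

-0.219820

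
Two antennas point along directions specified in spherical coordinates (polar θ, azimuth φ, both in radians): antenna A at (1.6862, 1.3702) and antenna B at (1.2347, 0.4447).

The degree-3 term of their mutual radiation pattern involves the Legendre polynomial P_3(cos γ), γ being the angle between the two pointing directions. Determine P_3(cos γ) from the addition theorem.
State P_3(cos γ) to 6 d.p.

Term-by-term m-sum for l=3 (normalisation 4π/7 = 1.795196):
  term(m=-3) = -0.134096+0.051255i   from Y*(Ω₁)=-0.231516-0.337110i, Y(Ω₂)=+0.082316-0.341250i
  term(m=-2) = +0.009646-0.033521i   from Y*(Ω₁)=+0.106899-0.045346i, Y(Ω₂)=+0.189211-0.233314i
  term(m=-1) = +0.025089+0.033328i   from Y*(Ω₁)=-0.059726-0.293737i, Y(Ω₂)=-0.125633+0.059869i
  term(m=+0) = -0.038107+0.000000i   from Y*(Ω₁)=+0.126062-0.000000i, Y(Ω₂)=-0.302291+0.000000i
  term(m=+1) = +0.025089-0.033328i   from Y*(Ω₁)=+0.059726-0.293737i, Y(Ω₂)=+0.125633+0.059869i
  term(m=+2) = +0.009646+0.033521i   from Y*(Ω₁)=+0.106899+0.045346i, Y(Ω₂)=+0.189211+0.233314i
  term(m=+3) = -0.134096-0.051255i   from Y*(Ω₁)=+0.231516-0.337110i, Y(Ω₂)=-0.082316-0.341250i
Total Σ_m = -0.236828+0.000000i. Multiply by 1.795196: -0.425153+0.000000i. P_3(cos γ) = -0.425153

-0.425153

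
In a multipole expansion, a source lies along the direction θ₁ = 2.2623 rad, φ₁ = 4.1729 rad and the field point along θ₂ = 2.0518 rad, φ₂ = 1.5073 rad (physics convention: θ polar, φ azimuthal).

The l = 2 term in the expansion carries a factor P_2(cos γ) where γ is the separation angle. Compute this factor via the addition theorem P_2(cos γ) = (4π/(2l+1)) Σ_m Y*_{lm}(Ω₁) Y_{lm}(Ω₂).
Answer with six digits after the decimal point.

-0.354048

Addition theorem: P_2(cos γ) = (4π/5) Σ_m Y*_{lm}(Ω₁) Y_{lm}(Ω₂), m = −2…2:
  term(m=-2) = (0.040361, -0.056678)   from Y*(Ω₁)=(-0.108232, 0.202028), Y(Ω₂)=(-0.301143, -0.038450)
  term(m=-1) = (-0.106882, 0.055101)   from Y*(Ω₁)=(0.194940, 0.325586), Y(Ω₂)=(-0.020107, 0.316238)
  term(m=+0) = (-0.007829, 0.000000)   from Y*(Ω₁)=(0.069376, -0.000000), Y(Ω₂)=(-0.112851, 0.000000)
  term(m=+1) = (-0.106882, -0.055101)   from Y*(Ω₁)=(-0.194940, 0.325586), Y(Ω₂)=(0.020107, 0.316238)
  term(m=+2) = (0.040361, 0.056678)   from Y*(Ω₁)=(-0.108232, -0.202028), Y(Ω₂)=(-0.301143, 0.038450)
Total Σ_m = (-0.140871, 0.000000). Multiply by 2.513274: (-0.354048, 0.000000). P_2(cos γ) = -0.354048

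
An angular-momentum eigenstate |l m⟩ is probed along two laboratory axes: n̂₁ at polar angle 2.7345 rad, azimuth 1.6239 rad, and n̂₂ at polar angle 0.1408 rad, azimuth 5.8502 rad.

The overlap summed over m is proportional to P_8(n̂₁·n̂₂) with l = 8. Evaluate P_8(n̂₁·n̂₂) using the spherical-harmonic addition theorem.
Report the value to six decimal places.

-0.289071

Summing Y*_{l m}(θ₁,φ₁)·Y_{l m}(θ₂,φ₂) over m ∈ [−8, 8]; prefactor 4π/(2·8+1) = 0.739198:
  term(m=-8) = -0.00000 - 0.00000j   from Y*(Ω₁)=0.00028 + 0.00013j, Y(Ω₂)=-0.00000 - 0.00000j
  term(m=-7) = 0.00000 - 0.00000j   from Y*(Ω₁)=-0.00105 + 0.00269j, Y(Ω₂)=-0.00000 + 0.00000j
  term(m=-6) = 0.00000 - 0.00000j   from Y*(Ω₁)=-0.01604 - 0.00529j, Y(Ω₂)=-0.00003 + 0.00002j
  term(m=-5) = 0.00002 + 0.00003j   from Y*(Ω₁)=0.01840 - 0.06765j, Y(Ω₂)=-0.00029 + 0.00043j
  term(m=-4) = -0.00038 + 0.00098j   from Y*(Ω₁)=0.20557 + 0.04433j, Y(Ω₂)=-0.00080 + 0.00492j
  term(m=-3) = -0.01561 + 0.00176j   from Y*(Ω₁)=-0.06955 + 0.43289j, Y(Ω₂)=0.00962 + 0.03452j
  term(m=-2) = -0.05644 - 0.08275j   from Y*(Ω₁)=-0.54738 - 0.05836j, Y(Ω₂)=0.11789 + 0.13860j
  term(m=-1) = 0.04994 - 0.09452j   from Y*(Ω₁)=0.00980 - 0.18439j, Y(Ω₂)=0.52552 + 0.24292j
  term(m=+0) = -0.34612 + 0.00000j   from Y*(Ω₁)=-0.44185 + 0.00000j, Y(Ω₂)=0.78335 + 0.00000j
  term(m=+1) = 0.04994 + 0.09452j   from Y*(Ω₁)=-0.00980 - 0.18439j, Y(Ω₂)=-0.52552 + 0.24292j
  term(m=+2) = -0.05644 + 0.08275j   from Y*(Ω₁)=-0.54738 + 0.05836j, Y(Ω₂)=0.11789 - 0.13860j
  term(m=+3) = -0.01561 - 0.00176j   from Y*(Ω₁)=0.06955 + 0.43289j, Y(Ω₂)=-0.00962 + 0.03452j
  term(m=+4) = -0.00038 - 0.00098j   from Y*(Ω₁)=0.20557 - 0.04433j, Y(Ω₂)=-0.00080 - 0.00492j
  term(m=+5) = 0.00002 - 0.00003j   from Y*(Ω₁)=-0.01840 - 0.06765j, Y(Ω₂)=0.00029 + 0.00043j
  term(m=+6) = 0.00000 + 0.00000j   from Y*(Ω₁)=-0.01604 + 0.00529j, Y(Ω₂)=-0.00003 - 0.00002j
  term(m=+7) = 0.00000 + 0.00000j   from Y*(Ω₁)=0.00105 + 0.00269j, Y(Ω₂)=0.00000 + 0.00000j
  term(m=+8) = -0.00000 + 0.00000j   from Y*(Ω₁)=0.00028 - 0.00013j, Y(Ω₂)=-0.00000 + 0.00000j
Σ over m = -0.39106 + 0.00000j; ×(4π/17) → -0.28907 + 0.00000j. Real part: -0.289071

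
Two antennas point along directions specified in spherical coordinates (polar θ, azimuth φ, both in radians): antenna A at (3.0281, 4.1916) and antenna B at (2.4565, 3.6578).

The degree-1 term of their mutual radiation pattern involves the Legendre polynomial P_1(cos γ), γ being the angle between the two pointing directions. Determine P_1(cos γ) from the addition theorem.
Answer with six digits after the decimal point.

0.831067

Expand P_1 via completeness: Σ_{m} conj(Y_{1,m}) at Ω₁ times Y_{1,m} at Ω₂ —
  term(m=-1) = 0.00736 + 0.00435j   from Y*(Ω₁)=-0.01947 - 0.03394j, Y(Ω₂)=-0.19012 + 0.10790j
  term(m=+0) = 0.18368 + 0.00000j   from Y*(Ω₁)=-0.48546 + 0.00000j, Y(Ω₂)=-0.37835 + 0.00000j
  term(m=+1) = 0.00736 - 0.00435j   from Y*(Ω₁)=0.01947 - 0.03394j, Y(Ω₂)=0.19012 + 0.10790j
Total Σ_m = 0.19840 + 0.00000j. Multiply by 4.188790: 0.83107 + 0.00000j. P_1(cos γ) = 0.831067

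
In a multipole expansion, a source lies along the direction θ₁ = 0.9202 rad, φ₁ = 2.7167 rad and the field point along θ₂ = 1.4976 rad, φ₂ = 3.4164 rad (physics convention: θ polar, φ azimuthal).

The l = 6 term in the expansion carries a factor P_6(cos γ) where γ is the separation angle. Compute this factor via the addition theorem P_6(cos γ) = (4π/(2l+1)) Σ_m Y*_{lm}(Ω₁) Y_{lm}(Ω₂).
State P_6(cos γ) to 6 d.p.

Addition theorem: P_6(cos γ) = (4π/13) Σ_m Y*_{lm}(Ω₁) Y_{lm}(Ω₂), m = −6…6:
  [-6]  conj(Y_{6,-6})(Ω₁) = -0.10174 - 0.06845j ; Y_{6,-6}(Ω₂) = -0.03706 - 0.47393j ; Δ = -0.02867 + 0.05076j
  [-5]  conj(Y_{6,-5})(Ω₁) = 0.17001 + 0.27503j ; Y_{6,-5}(Ω₂) = -0.02361 + 0.11842j ; Δ = -0.03658 + 0.01364j
  [-4]  conj(Y_{6,-4})(Ω₁) = -0.05575 - 0.43053j ; Y_{6,-4}(Ω₂) = -0.15092 + 0.29595j ; Δ = 0.13583 + 0.04848j
  [-3]  conj(Y_{6,-3})(Ω₁) = -0.06004 + 0.19679j ; Y_{6,-3}(Ω₂) = 0.09437 - 0.10204j ; Δ = 0.01441 + 0.02470j
  [-2]  conj(Y_{6,-2})(Ω₁) = -0.15824 + 0.18005j ; Y_{6,-2}(Ω₂) = 0.24991 - 0.15309j ; Δ = -0.01198 + 0.06922j
  [-1]  conj(Y_{6,-1})(Ω₁) = 0.28296 - 0.12803j ; Y_{6,-1}(Ω₂) = -0.13999 + 0.03947j ; Δ = -0.03456 + 0.02909j
  [+0]  conj(Y_{6,0})(Ω₁) = 0.16097 + 0.00000j ; Y_{6,0}(Ω₂) = -0.28272 + 0.00000j ; Δ = -0.04551 + 0.00000j
  [+1]  conj(Y_{6,1})(Ω₁) = -0.28296 - 0.12803j ; Y_{6,1}(Ω₂) = 0.13999 + 0.03947j ; Δ = -0.03456 - 0.02909j
  [+2]  conj(Y_{6,2})(Ω₁) = -0.15824 - 0.18005j ; Y_{6,2}(Ω₂) = 0.24991 + 0.15309j ; Δ = -0.01198 - 0.06922j
  [+3]  conj(Y_{6,3})(Ω₁) = 0.06004 + 0.19679j ; Y_{6,3}(Ω₂) = -0.09437 - 0.10204j ; Δ = 0.01441 - 0.02470j
  [+4]  conj(Y_{6,4})(Ω₁) = -0.05575 + 0.43053j ; Y_{6,4}(Ω₂) = -0.15092 - 0.29595j ; Δ = 0.13583 - 0.04848j
  [+5]  conj(Y_{6,5})(Ω₁) = -0.17001 + 0.27503j ; Y_{6,5}(Ω₂) = 0.02361 + 0.11842j ; Δ = -0.03658 - 0.01364j
  [+6]  conj(Y_{6,6})(Ω₁) = -0.10174 + 0.06845j ; Y_{6,6}(Ω₂) = -0.03706 + 0.47393j ; Δ = -0.02867 - 0.05076j
Accumulated sum 0.03139 - 0.00000j; after 4π/(2l+1) scaling, 0.03035 - 0.00000j ⇒ P_6 = 0.030346

0.030346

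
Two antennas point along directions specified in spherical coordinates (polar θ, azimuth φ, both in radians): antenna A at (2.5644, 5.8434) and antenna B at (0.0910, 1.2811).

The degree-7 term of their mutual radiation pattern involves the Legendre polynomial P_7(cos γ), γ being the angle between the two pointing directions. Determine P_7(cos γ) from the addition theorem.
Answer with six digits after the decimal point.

0.374893

Addition theorem: P_7(cos γ) = (4π/15) Σ_m Y*_{lm}(Ω₁) Y_{lm}(Ω₂), m = −7…7:
  term(m=-7) = +0.000000+0.000000i   from Y*(Ω₁)=-0.007189-0.000454i, Y(Ω₂)=-0.000000-0.000000i
  term(m=-6) = +0.000000-0.000000i   from Y*(Ω₁)=+0.036267+0.019949i, Y(Ω₂)=+0.000000-0.000001i
  term(m=-5) = -0.000003-0.000003i   from Y*(Ω₁)=-0.084800-0.116763i, Y(Ω₂)=+0.000027-0.000003i
  term(m=-4) = -0.000136+0.000093i   from Y*(Ω₁)=+0.062570+0.328273i, Y(Ω₂)=+0.000197+0.000452i
  term(m=-3) = +0.001380+0.002855i   from Y*(Ω₁)=+0.121519-0.473064i, Y(Ω₂)=-0.004958+0.004191i
  term(m=-2) = +0.018482-0.005721i   from Y*(Ω₁)=-0.205887+0.248837i, Y(Ω₂)=-0.050128-0.032799i
  term(m=-1) = +0.010500+0.069430i   from Y*(Ω₁)=-0.180971+0.085150i, Y(Ω₂)=+0.100294-0.336464i
  term(m=+0) = +0.387048+0.000000i   from Y*(Ω₁)=+0.399238-0.000000i, Y(Ω₂)=+0.969467+0.000000i
  term(m=+1) = +0.010500-0.069430i   from Y*(Ω₁)=+0.180971+0.085150i, Y(Ω₂)=-0.100294-0.336464i
  term(m=+2) = +0.018482+0.005721i   from Y*(Ω₁)=-0.205887-0.248837i, Y(Ω₂)=-0.050128+0.032799i
  term(m=+3) = +0.001380-0.002855i   from Y*(Ω₁)=-0.121519-0.473064i, Y(Ω₂)=+0.004958+0.004191i
  term(m=+4) = -0.000136-0.000093i   from Y*(Ω₁)=+0.062570-0.328273i, Y(Ω₂)=+0.000197-0.000452i
  term(m=+5) = -0.000003+0.000003i   from Y*(Ω₁)=+0.084800-0.116763i, Y(Ω₂)=-0.000027-0.000003i
  term(m=+6) = +0.000000+0.000000i   from Y*(Ω₁)=+0.036267-0.019949i, Y(Ω₂)=+0.000000+0.000001i
  term(m=+7) = +0.000000-0.000000i   from Y*(Ω₁)=+0.007189-0.000454i, Y(Ω₂)=+0.000000-0.000000i
Σ over m = +0.447495-0.000000i; ×(4π/15) → +0.374893-0.000000i. Real part: 0.374893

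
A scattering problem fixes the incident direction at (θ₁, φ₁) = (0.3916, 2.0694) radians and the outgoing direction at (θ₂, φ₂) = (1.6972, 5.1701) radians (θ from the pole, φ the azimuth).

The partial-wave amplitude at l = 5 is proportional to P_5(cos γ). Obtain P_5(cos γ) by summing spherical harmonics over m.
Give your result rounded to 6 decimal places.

-0.101265

Expand P_5 via completeness: Σ_{m} conj(Y_{5,m}) at Ω₁ times Y_{5,m} at Ω₂ —
  term(m=-5) = -0.001641-0.000340i   from Y*(Ω₁)=-0.002271-0.002996i, Y(Ω₂)=+0.335896-0.293274i
  term(m=-4) = -0.005090-0.000840i   from Y*(Ω₁)=-0.011833+0.026242i, Y(Ω₂)=+0.046076+0.173171i
  term(m=-3) = +0.036955+0.004556i   from Y*(Ω₁)=+0.128292-0.009638i, Y(Ω₂)=+0.283786+0.056836i
  term(m=-2) = +0.071176+0.005834i   from Y*(Ω₁)=-0.193540-0.299577i, Y(Ω₂)=-0.122034+0.158750i
  term(m=-1) = -0.132656-0.005428i   from Y*(Ω₁)=-0.255267+0.468818i, Y(Ω₂)=+0.109907+0.223116i
  term(m=+0) = -0.026132+0.000000i   from Y*(Ω₁)=+0.127480-0.000000i, Y(Ω₂)=-0.204986+0.000000i
  term(m=+1) = -0.132656+0.005428i   from Y*(Ω₁)=+0.255267+0.468818i, Y(Ω₂)=-0.109907+0.223116i
  term(m=+2) = +0.071176-0.005834i   from Y*(Ω₁)=-0.193540+0.299577i, Y(Ω₂)=-0.122034-0.158750i
  term(m=+3) = +0.036955-0.004556i   from Y*(Ω₁)=-0.128292-0.009638i, Y(Ω₂)=-0.283786+0.056836i
  term(m=+4) = -0.005090+0.000840i   from Y*(Ω₁)=-0.011833-0.026242i, Y(Ω₂)=+0.046076-0.173171i
  term(m=+5) = -0.001641+0.000340i   from Y*(Ω₁)=+0.002271-0.002996i, Y(Ω₂)=-0.335896-0.293274i
Σ over m = -0.088643+0.000000i; ×(4π/11) → -0.101265+0.000000i. Real part: -0.101265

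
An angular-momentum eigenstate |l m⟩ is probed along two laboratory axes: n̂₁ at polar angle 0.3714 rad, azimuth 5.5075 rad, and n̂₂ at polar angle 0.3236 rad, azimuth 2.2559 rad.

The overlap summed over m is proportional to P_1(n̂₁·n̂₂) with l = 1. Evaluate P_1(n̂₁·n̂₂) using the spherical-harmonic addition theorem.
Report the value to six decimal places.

Term-by-term m-sum for l=1 (normalisation 4π/3 = 4.188790):
  m=-1: Y*=+0.089519-0.087797i  Y=-0.069515-0.085071i  product -0.013692-0.001512i
  m=+0: Y*=+0.455290-0.000000i  Y=+0.463242+0.000000i  product +0.210910+0.000000i
  m=+1: Y*=-0.089519-0.087797i  Y=+0.069515-0.085071i  product -0.013692+0.001512i
Σ over m = +0.183526+0.000000i; ×(4π/3) → +0.768751+0.000000i. Real part: 0.768751

0.768751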